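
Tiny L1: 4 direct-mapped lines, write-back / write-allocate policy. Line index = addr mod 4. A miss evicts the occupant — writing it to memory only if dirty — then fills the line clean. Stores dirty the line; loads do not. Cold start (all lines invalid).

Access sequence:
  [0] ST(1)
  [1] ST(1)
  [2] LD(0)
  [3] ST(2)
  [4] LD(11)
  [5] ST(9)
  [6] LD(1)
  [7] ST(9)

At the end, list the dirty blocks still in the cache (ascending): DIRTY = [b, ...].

DIRTY = [2, 9]

0: W B1 -> L1 miss  d=D]
1: W B1 -> L1 hit  d=D]
2: R B0 -> L0 miss  d=-]
3: W B2 -> L2 miss  d=D]
4: R B11 -> L3 miss  d=-]
5: W B9 -> L1 miss wb->B1  d=D]
6: R B1 -> L1 miss wb->B9  d=-]
7: W B9 -> L1 miss  d=D]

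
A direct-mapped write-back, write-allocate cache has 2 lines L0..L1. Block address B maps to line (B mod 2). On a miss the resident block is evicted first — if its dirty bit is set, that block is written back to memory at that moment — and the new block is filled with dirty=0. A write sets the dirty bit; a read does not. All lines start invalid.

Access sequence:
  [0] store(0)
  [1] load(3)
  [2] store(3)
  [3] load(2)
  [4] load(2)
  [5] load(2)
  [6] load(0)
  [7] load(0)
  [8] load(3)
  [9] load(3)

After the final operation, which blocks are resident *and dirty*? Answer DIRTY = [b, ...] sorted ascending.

DIRTY = [3]

0: W B0 -> L0 miss  d=D]
1: R B3 -> L1 miss  d=-]
2: W B3 -> L1 hit  d=D]
3: R B2 -> L0 miss wb->B0  d=-]
4: R B2 -> L0 hit  d=-]
5: R B2 -> L0 hit  d=-]
6: R B0 -> L0 miss  d=-]
7: R B0 -> L0 hit  d=-]
8: R B3 -> L1 hit  d=D]
9: R B3 -> L1 hit  d=D]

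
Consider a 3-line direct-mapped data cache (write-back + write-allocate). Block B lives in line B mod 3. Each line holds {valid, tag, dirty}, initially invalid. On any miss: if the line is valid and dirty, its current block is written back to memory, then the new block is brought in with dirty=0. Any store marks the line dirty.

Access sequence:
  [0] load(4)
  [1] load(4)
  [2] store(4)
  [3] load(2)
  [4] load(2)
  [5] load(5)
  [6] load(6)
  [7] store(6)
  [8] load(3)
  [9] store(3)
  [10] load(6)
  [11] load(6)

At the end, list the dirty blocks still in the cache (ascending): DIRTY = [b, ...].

DIRTY = [4]

0: R B4 -> L1 miss  d=-]
1: R B4 -> L1 hit  d=-]
2: W B4 -> L1 hit  d=D]
3: R B2 -> L2 miss  d=-]
4: R B2 -> L2 hit  d=-]
5: R B5 -> L2 miss  d=-]
6: R B6 -> L0 miss  d=-]
7: W B6 -> L0 hit  d=D]
8: R B3 -> L0 miss wb->B6  d=-]
9: W B3 -> L0 hit  d=D]
10: R B6 -> L0 miss wb->B3  d=-]
11: R B6 -> L0 hit  d=-]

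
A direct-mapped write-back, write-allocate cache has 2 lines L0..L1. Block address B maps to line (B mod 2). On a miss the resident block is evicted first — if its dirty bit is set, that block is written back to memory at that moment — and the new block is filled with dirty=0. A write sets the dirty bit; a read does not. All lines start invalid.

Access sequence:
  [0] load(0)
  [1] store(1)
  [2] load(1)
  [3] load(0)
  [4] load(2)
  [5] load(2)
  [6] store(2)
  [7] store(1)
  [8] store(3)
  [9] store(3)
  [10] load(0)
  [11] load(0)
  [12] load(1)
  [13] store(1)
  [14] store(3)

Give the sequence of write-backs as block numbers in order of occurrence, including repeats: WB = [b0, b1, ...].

0: R B0 → L0 miss [-]
1: W B1 → L1 miss [D]
2: R B1 → L1 hit [D]
3: R B0 → L0 hit [-]
4: R B2 → L0 miss [-]
5: R B2 → L0 hit [-]
6: W B2 → L0 hit [D]
7: W B1 → L1 hit [D]
8: W B3 → L1 miss wb→B1 [D]
9: W B3 → L1 hit [D]
10: R B0 → L0 miss wb→B2 [-]
11: R B0 → L0 hit [-]
12: R B1 → L1 miss wb→B3 [-]
13: W B1 → L1 hit [D]
14: W B3 → L1 miss wb→B1 [D]

WB = [1, 2, 3, 1]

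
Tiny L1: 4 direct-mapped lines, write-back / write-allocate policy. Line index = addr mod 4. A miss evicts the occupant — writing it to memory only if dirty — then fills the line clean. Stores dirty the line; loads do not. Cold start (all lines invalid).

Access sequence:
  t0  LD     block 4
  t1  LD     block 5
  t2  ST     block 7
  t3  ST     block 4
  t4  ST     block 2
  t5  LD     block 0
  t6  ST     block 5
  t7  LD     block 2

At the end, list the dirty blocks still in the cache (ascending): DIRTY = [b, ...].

DIRTY = [2, 5, 7]

  0 | R B4 → L0 miss [-]
  1 | R B5 → L1 miss [-]
  2 | W B7 → L3 miss [D]
  3 | W B4 → L0 hit [D]
  4 | W B2 → L2 miss [D]
  5 | R B0 → L0 miss wb→B4 [-]
  6 | W B5 → L1 hit [D]
  7 | R B2 → L2 hit [D]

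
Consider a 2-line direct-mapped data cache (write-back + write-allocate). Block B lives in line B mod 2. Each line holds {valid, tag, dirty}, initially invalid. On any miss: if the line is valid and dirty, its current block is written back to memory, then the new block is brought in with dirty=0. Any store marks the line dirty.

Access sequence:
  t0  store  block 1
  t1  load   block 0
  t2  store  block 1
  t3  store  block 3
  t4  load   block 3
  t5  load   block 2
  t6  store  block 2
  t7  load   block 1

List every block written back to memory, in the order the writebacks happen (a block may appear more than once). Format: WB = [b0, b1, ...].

0: W B1 -> L1 miss  d=D]
1: R B0 -> L0 miss  d=-]
2: W B1 -> L1 hit  d=D]
3: W B3 -> L1 miss wb->B1  d=D]
4: R B3 -> L1 hit  d=D]
5: R B2 -> L0 miss  d=-]
6: W B2 -> L0 hit  d=D]
7: R B1 -> L1 miss wb->B3  d=-]

WB = [1, 3]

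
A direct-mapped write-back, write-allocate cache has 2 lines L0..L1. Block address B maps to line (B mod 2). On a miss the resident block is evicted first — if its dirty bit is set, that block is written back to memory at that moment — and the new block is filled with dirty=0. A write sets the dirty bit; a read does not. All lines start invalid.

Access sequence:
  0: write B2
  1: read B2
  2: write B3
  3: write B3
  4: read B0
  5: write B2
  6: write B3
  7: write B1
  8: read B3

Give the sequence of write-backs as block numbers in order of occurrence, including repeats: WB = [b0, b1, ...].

WB = [2, 3, 1]

  0 | W B2 → L0 miss [D]
  1 | R B2 → L0 hit [D]
  2 | W B3 → L1 miss [D]
  3 | W B3 → L1 hit [D]
  4 | R B0 → L0 miss wb→B2 [-]
  5 | W B2 → L0 miss [D]
  6 | W B3 → L1 hit [D]
  7 | W B1 → L1 miss wb→B3 [D]
  8 | R B3 → L1 miss wb→B1 [-]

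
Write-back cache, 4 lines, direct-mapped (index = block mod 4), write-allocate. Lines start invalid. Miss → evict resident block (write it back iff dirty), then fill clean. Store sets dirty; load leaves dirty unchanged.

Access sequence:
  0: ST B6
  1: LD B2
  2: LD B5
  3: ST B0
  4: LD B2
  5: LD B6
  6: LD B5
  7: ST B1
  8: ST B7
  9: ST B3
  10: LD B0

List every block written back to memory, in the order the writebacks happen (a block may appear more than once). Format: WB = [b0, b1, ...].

WB = [6, 7]

0: W B6 → L2 miss [D]
1: R B2 → L2 miss wb→B6 [-]
2: R B5 → L1 miss [-]
3: W B0 → L0 miss [D]
4: R B2 → L2 hit [-]
5: R B6 → L2 miss [-]
6: R B5 → L1 hit [-]
7: W B1 → L1 miss [D]
8: W B7 → L3 miss [D]
9: W B3 → L3 miss wb→B7 [D]
10: R B0 → L0 hit [D]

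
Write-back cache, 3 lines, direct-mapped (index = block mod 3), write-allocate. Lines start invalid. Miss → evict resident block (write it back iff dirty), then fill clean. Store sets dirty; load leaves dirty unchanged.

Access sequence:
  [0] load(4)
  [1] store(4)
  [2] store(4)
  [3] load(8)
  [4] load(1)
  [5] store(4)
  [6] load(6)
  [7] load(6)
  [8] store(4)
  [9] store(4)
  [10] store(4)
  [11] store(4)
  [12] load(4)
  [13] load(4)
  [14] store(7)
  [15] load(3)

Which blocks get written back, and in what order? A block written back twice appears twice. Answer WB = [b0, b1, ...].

0: R B4 -> L1 miss  d=-]
1: W B4 -> L1 hit  d=D]
2: W B4 -> L1 hit  d=D]
3: R B8 -> L2 miss  d=-]
4: R B1 -> L1 miss wb->B4  d=-]
5: W B4 -> L1 miss  d=D]
6: R B6 -> L0 miss  d=-]
7: R B6 -> L0 hit  d=-]
8: W B4 -> L1 hit  d=D]
9: W B4 -> L1 hit  d=D]
10: W B4 -> L1 hit  d=D]
11: W B4 -> L1 hit  d=D]
12: R B4 -> L1 hit  d=D]
13: R B4 -> L1 hit  d=D]
14: W B7 -> L1 miss wb->B4  d=D]
15: R B3 -> L0 miss  d=-]

WB = [4, 4]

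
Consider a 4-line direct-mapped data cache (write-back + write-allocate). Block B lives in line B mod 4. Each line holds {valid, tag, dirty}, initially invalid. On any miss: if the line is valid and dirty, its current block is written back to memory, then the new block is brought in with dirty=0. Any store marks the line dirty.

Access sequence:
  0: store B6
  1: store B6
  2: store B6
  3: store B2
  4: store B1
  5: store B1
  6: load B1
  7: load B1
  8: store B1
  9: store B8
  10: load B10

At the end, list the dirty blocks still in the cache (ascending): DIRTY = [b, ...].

DIRTY = [1, 8]

  0 | W B6 → L2 miss [D]
  1 | W B6 → L2 hit [D]
  2 | W B6 → L2 hit [D]
  3 | W B2 → L2 miss wb→B6 [D]
  4 | W B1 → L1 miss [D]
  5 | W B1 → L1 hit [D]
  6 | R B1 → L1 hit [D]
  7 | R B1 → L1 hit [D]
  8 | W B1 → L1 hit [D]
  9 | W B8 → L0 miss [D]
  10 | R B10 → L2 miss wb→B2 [-]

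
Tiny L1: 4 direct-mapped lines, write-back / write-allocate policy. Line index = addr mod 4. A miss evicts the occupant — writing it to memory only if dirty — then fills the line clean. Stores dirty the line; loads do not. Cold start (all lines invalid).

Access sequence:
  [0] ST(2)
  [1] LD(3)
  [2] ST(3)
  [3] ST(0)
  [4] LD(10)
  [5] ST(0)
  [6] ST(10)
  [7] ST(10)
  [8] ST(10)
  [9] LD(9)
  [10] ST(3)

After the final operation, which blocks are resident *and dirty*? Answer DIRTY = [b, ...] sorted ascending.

DIRTY = [0, 3, 10]

0: W B2 -> L2 miss  d=D]
1: R B3 -> L3 miss  d=-]
2: W B3 -> L3 hit  d=D]
3: W B0 -> L0 miss  d=D]
4: R B10 -> L2 miss wb->B2  d=-]
5: W B0 -> L0 hit  d=D]
6: W B10 -> L2 hit  d=D]
7: W B10 -> L2 hit  d=D]
8: W B10 -> L2 hit  d=D]
9: R B9 -> L1 miss  d=-]
10: W B3 -> L3 hit  d=D]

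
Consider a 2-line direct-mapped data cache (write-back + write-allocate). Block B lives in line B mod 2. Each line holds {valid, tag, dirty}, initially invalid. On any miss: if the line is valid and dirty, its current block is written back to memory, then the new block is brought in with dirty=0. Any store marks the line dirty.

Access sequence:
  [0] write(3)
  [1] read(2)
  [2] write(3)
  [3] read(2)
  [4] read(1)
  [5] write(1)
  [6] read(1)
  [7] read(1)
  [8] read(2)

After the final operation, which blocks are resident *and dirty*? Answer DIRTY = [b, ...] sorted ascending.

0: W B3 → L1 miss [D]
1: R B2 → L0 miss [-]
2: W B3 → L1 hit [D]
3: R B2 → L0 hit [-]
4: R B1 → L1 miss wb→B3 [-]
5: W B1 → L1 hit [D]
6: R B1 → L1 hit [D]
7: R B1 → L1 hit [D]
8: R B2 → L0 hit [-]

DIRTY = [1]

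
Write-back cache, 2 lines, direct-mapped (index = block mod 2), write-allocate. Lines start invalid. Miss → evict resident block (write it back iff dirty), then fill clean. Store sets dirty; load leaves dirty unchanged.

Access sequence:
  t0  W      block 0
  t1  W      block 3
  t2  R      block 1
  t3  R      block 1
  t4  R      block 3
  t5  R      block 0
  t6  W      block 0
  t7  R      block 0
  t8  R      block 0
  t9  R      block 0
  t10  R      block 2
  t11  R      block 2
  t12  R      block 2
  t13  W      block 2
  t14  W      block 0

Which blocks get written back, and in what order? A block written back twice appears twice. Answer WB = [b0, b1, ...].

  0 | W B0 → L0 miss [D]
  1 | W B3 → L1 miss [D]
  2 | R B1 → L1 miss wb→B3 [-]
  3 | R B1 → L1 hit [-]
  4 | R B3 → L1 miss [-]
  5 | R B0 → L0 hit [D]
  6 | W B0 → L0 hit [D]
  7 | R B0 → L0 hit [D]
  8 | R B0 → L0 hit [D]
  9 | R B0 → L0 hit [D]
  10 | R B2 → L0 miss wb→B0 [-]
  11 | R B2 → L0 hit [-]
  12 | R B2 → L0 hit [-]
  13 | W B2 → L0 hit [D]
  14 | W B0 → L0 miss wb→B2 [D]

WB = [3, 0, 2]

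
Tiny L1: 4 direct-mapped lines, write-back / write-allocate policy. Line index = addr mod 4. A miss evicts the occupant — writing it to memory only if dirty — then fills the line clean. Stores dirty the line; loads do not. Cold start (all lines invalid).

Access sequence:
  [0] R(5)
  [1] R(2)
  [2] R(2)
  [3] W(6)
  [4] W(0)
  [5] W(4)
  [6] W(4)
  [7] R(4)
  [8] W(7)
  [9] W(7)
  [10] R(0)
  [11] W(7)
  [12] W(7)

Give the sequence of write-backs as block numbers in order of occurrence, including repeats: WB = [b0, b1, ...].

0: R B5 -> L1 miss  d=-]
1: R B2 -> L2 miss  d=-]
2: R B2 -> L2 hit  d=-]
3: W B6 -> L2 miss  d=D]
4: W B0 -> L0 miss  d=D]
5: W B4 -> L0 miss wb->B0  d=D]
6: W B4 -> L0 hit  d=D]
7: R B4 -> L0 hit  d=D]
8: W B7 -> L3 miss  d=D]
9: W B7 -> L3 hit  d=D]
10: R B0 -> L0 miss wb->B4  d=-]
11: W B7 -> L3 hit  d=D]
12: W B7 -> L3 hit  d=D]

WB = [0, 4]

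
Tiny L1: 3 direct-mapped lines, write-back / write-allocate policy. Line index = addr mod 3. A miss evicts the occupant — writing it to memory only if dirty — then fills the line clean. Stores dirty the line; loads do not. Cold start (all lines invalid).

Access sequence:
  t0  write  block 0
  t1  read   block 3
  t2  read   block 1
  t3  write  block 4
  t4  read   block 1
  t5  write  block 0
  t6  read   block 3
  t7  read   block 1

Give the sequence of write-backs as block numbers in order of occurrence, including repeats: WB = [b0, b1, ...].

0: W B0 -> L0 miss  d=D]
1: R B3 -> L0 miss wb->B0  d=-]
2: R B1 -> L1 miss  d=-]
3: W B4 -> L1 miss  d=D]
4: R B1 -> L1 miss wb->B4  d=-]
5: W B0 -> L0 miss  d=D]
6: R B3 -> L0 miss wb->B0  d=-]
7: R B1 -> L1 hit  d=-]

WB = [0, 4, 0]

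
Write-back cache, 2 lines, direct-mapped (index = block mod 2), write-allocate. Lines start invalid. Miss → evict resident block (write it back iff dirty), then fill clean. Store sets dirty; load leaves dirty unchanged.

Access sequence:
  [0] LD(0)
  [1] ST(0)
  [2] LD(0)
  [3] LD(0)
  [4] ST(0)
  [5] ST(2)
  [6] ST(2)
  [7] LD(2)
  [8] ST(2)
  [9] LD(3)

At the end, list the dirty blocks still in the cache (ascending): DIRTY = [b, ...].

  0 | R B0 → L0 miss [-]
  1 | W B0 → L0 hit [D]
  2 | R B0 → L0 hit [D]
  3 | R B0 → L0 hit [D]
  4 | W B0 → L0 hit [D]
  5 | W B2 → L0 miss wb→B0 [D]
  6 | W B2 → L0 hit [D]
  7 | R B2 → L0 hit [D]
  8 | W B2 → L0 hit [D]
  9 | R B3 → L1 miss [-]

DIRTY = [2]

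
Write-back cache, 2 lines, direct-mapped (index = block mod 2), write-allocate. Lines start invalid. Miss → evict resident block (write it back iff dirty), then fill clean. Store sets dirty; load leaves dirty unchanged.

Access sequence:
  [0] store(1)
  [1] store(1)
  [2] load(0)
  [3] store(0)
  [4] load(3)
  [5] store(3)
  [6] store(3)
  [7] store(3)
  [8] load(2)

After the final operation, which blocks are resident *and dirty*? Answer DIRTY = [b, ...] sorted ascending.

0: W B1 → L1 miss [D]
1: W B1 → L1 hit [D]
2: R B0 → L0 miss [-]
3: W B0 → L0 hit [D]
4: R B3 → L1 miss wb→B1 [-]
5: W B3 → L1 hit [D]
6: W B3 → L1 hit [D]
7: W B3 → L1 hit [D]
8: R B2 → L0 miss wb→B0 [-]

DIRTY = [3]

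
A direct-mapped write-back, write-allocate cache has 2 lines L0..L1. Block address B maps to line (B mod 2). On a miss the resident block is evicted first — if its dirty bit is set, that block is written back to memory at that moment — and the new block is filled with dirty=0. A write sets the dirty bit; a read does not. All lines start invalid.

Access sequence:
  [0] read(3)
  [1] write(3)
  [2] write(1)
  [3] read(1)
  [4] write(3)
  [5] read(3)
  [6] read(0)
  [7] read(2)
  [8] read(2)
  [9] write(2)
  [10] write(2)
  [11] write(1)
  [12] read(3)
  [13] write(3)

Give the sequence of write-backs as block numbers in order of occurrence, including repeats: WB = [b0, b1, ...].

WB = [3, 1, 3, 1]

  0 | R B3 → L1 miss [-]
  1 | W B3 → L1 hit [D]
  2 | W B1 → L1 miss wb→B3 [D]
  3 | R B1 → L1 hit [D]
  4 | W B3 → L1 miss wb→B1 [D]
  5 | R B3 → L1 hit [D]
  6 | R B0 → L0 miss [-]
  7 | R B2 → L0 miss [-]
  8 | R B2 → L0 hit [-]
  9 | W B2 → L0 hit [D]
  10 | W B2 → L0 hit [D]
  11 | W B1 → L1 miss wb→B3 [D]
  12 | R B3 → L1 miss wb→B1 [-]
  13 | W B3 → L1 hit [D]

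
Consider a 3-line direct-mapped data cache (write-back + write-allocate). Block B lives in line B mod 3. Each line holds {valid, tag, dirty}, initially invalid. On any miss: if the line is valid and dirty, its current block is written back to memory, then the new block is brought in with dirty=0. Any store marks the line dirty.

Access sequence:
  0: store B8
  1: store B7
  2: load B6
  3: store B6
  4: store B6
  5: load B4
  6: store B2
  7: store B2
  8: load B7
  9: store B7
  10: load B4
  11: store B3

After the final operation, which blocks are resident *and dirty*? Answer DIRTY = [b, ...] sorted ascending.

0: W B8 -> L2 miss  d=D]
1: W B7 -> L1 miss  d=D]
2: R B6 -> L0 miss  d=-]
3: W B6 -> L0 hit  d=D]
4: W B6 -> L0 hit  d=D]
5: R B4 -> L1 miss wb->B7  d=-]
6: W B2 -> L2 miss wb->B8  d=D]
7: W B2 -> L2 hit  d=D]
8: R B7 -> L1 miss  d=-]
9: W B7 -> L1 hit  d=D]
10: R B4 -> L1 miss wb->B7  d=-]
11: W B3 -> L0 miss wb->B6  d=D]

DIRTY = [2, 3]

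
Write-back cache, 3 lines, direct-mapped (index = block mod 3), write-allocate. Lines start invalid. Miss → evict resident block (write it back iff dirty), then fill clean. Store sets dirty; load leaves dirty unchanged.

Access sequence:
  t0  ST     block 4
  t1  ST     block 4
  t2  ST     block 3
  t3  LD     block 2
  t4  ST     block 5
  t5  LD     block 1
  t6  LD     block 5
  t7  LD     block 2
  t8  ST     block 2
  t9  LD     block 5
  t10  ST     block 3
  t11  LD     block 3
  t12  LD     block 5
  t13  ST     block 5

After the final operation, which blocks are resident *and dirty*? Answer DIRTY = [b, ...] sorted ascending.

0: W B4 -> L1 miss  d=D]
1: W B4 -> L1 hit  d=D]
2: W B3 -> L0 miss  d=D]
3: R B2 -> L2 miss  d=-]
4: W B5 -> L2 miss  d=D]
5: R B1 -> L1 miss wb->B4  d=-]
6: R B5 -> L2 hit  d=D]
7: R B2 -> L2 miss wb->B5  d=-]
8: W B2 -> L2 hit  d=D]
9: R B5 -> L2 miss wb->B2  d=-]
10: W B3 -> L0 hit  d=D]
11: R B3 -> L0 hit  d=D]
12: R B5 -> L2 hit  d=-]
13: W B5 -> L2 hit  d=D]

DIRTY = [3, 5]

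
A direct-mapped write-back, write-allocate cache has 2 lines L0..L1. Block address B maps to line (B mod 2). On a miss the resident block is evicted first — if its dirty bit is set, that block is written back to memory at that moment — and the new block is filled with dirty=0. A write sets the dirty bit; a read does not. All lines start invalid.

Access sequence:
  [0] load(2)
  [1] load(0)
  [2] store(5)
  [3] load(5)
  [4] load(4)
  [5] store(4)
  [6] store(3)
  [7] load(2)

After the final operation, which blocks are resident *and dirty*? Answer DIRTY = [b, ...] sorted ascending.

0: R B2 → L0 miss [-]
1: R B0 → L0 miss [-]
2: W B5 → L1 miss [D]
3: R B5 → L1 hit [D]
4: R B4 → L0 miss [-]
5: W B4 → L0 hit [D]
6: W B3 → L1 miss wb→B5 [D]
7: R B2 → L0 miss wb→B4 [-]

DIRTY = [3]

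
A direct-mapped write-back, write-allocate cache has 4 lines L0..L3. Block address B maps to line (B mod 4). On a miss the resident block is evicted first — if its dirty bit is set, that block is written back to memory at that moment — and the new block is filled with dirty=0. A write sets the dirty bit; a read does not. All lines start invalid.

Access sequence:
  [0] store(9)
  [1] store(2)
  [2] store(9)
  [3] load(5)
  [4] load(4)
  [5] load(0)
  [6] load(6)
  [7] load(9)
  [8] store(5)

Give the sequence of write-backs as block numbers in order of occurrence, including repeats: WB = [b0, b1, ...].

  0 | W B9 → L1 miss [D]
  1 | W B2 → L2 miss [D]
  2 | W B9 → L1 hit [D]
  3 | R B5 → L1 miss wb→B9 [-]
  4 | R B4 → L0 miss [-]
  5 | R B0 → L0 miss [-]
  6 | R B6 → L2 miss wb→B2 [-]
  7 | R B9 → L1 miss [-]
  8 | W B5 → L1 miss [D]

WB = [9, 2]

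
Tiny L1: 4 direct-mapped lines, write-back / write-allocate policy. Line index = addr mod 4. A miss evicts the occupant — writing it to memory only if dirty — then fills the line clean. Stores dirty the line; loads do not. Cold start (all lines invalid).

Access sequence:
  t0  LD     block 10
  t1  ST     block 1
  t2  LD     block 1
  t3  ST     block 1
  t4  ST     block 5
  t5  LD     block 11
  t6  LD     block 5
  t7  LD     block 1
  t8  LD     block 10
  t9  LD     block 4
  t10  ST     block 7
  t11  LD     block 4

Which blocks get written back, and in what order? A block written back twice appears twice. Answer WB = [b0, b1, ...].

0: R B10 → L2 miss [-]
1: W B1 → L1 miss [D]
2: R B1 → L1 hit [D]
3: W B1 → L1 hit [D]
4: W B5 → L1 miss wb→B1 [D]
5: R B11 → L3 miss [-]
6: R B5 → L1 hit [D]
7: R B1 → L1 miss wb→B5 [-]
8: R B10 → L2 hit [-]
9: R B4 → L0 miss [-]
10: W B7 → L3 miss [D]
11: R B4 → L0 hit [-]

WB = [1, 5]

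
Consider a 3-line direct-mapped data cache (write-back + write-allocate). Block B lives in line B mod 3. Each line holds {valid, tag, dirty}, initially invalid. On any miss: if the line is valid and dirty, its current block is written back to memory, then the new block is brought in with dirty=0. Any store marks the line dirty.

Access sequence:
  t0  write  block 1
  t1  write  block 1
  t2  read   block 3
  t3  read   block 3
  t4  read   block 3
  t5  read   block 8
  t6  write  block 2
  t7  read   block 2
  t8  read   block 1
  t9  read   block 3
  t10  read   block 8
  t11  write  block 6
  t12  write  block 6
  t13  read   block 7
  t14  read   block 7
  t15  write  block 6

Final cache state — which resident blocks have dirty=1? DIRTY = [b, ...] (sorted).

DIRTY = [6]

0: W B1 -> L1 miss  d=D]
1: W B1 -> L1 hit  d=D]
2: R B3 -> L0 miss  d=-]
3: R B3 -> L0 hit  d=-]
4: R B3 -> L0 hit  d=-]
5: R B8 -> L2 miss  d=-]
6: W B2 -> L2 miss  d=D]
7: R B2 -> L2 hit  d=D]
8: R B1 -> L1 hit  d=D]
9: R B3 -> L0 hit  d=-]
10: R B8 -> L2 miss wb->B2  d=-]
11: W B6 -> L0 miss  d=D]
12: W B6 -> L0 hit  d=D]
13: R B7 -> L1 miss wb->B1  d=-]
14: R B7 -> L1 hit  d=-]
15: W B6 -> L0 hit  d=D]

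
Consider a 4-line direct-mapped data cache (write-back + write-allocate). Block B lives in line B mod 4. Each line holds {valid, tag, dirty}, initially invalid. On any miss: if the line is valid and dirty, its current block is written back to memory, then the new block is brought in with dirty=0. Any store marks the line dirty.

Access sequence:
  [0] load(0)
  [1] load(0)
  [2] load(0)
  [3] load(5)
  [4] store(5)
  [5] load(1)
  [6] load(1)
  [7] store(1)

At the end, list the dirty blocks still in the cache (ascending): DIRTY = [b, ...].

0: R B0 -> L0 miss  d=-]
1: R B0 -> L0 hit  d=-]
2: R B0 -> L0 hit  d=-]
3: R B5 -> L1 miss  d=-]
4: W B5 -> L1 hit  d=D]
5: R B1 -> L1 miss wb->B5  d=-]
6: R B1 -> L1 hit  d=-]
7: W B1 -> L1 hit  d=D]

DIRTY = [1]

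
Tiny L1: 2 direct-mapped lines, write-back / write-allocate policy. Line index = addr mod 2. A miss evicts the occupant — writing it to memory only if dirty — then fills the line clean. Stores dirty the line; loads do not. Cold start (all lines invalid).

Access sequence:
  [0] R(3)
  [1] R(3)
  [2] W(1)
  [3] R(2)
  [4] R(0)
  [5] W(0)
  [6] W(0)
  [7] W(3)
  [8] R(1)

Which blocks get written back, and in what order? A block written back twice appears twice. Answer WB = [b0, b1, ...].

0: R B3 -> L1 miss  d=-]
1: R B3 -> L1 hit  d=-]
2: W B1 -> L1 miss  d=D]
3: R B2 -> L0 miss  d=-]
4: R B0 -> L0 miss  d=-]
5: W B0 -> L0 hit  d=D]
6: W B0 -> L0 hit  d=D]
7: W B3 -> L1 miss wb->B1  d=D]
8: R B1 -> L1 miss wb->B3  d=-]

WB = [1, 3]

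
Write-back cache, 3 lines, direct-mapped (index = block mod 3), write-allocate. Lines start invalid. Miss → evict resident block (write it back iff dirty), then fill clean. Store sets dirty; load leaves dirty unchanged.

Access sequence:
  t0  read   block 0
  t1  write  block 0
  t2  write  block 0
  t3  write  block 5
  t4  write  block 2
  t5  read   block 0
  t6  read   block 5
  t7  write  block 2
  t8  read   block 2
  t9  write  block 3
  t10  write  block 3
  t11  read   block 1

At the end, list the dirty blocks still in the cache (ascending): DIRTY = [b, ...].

DIRTY = [2, 3]

0: R B0 → L0 miss [-]
1: W B0 → L0 hit [D]
2: W B0 → L0 hit [D]
3: W B5 → L2 miss [D]
4: W B2 → L2 miss wb→B5 [D]
5: R B0 → L0 hit [D]
6: R B5 → L2 miss wb→B2 [-]
7: W B2 → L2 miss [D]
8: R B2 → L2 hit [D]
9: W B3 → L0 miss wb→B0 [D]
10: W B3 → L0 hit [D]
11: R B1 → L1 miss [-]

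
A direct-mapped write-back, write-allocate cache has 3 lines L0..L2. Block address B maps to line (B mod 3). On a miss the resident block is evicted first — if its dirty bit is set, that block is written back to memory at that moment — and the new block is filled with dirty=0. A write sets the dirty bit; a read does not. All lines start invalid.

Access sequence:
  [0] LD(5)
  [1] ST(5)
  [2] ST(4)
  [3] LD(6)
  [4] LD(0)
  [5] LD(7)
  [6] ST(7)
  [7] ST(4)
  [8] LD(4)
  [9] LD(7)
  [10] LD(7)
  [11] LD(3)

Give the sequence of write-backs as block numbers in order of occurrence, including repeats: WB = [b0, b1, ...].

WB = [4, 7, 4]

  0 | R B5 → L2 miss [-]
  1 | W B5 → L2 hit [D]
  2 | W B4 → L1 miss [D]
  3 | R B6 → L0 miss [-]
  4 | R B0 → L0 miss [-]
  5 | R B7 → L1 miss wb→B4 [-]
  6 | W B7 → L1 hit [D]
  7 | W B4 → L1 miss wb→B7 [D]
  8 | R B4 → L1 hit [D]
  9 | R B7 → L1 miss wb→B4 [-]
  10 | R B7 → L1 hit [-]
  11 | R B3 → L0 miss [-]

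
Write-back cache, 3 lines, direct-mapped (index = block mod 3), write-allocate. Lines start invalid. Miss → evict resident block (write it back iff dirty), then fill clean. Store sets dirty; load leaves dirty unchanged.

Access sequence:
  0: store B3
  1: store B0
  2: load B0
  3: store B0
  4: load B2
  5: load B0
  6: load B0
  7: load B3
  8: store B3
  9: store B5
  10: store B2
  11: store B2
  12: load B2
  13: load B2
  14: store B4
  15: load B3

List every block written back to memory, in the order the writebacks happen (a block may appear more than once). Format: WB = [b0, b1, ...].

0: W B3 -> L0 miss  d=D]
1: W B0 -> L0 miss wb->B3  d=D]
2: R B0 -> L0 hit  d=D]
3: W B0 -> L0 hit  d=D]
4: R B2 -> L2 miss  d=-]
5: R B0 -> L0 hit  d=D]
6: R B0 -> L0 hit  d=D]
7: R B3 -> L0 miss wb->B0  d=-]
8: W B3 -> L0 hit  d=D]
9: W B5 -> L2 miss  d=D]
10: W B2 -> L2 miss wb->B5  d=D]
11: W B2 -> L2 hit  d=D]
12: R B2 -> L2 hit  d=D]
13: R B2 -> L2 hit  d=D]
14: W B4 -> L1 miss  d=D]
15: R B3 -> L0 hit  d=D]

WB = [3, 0, 5]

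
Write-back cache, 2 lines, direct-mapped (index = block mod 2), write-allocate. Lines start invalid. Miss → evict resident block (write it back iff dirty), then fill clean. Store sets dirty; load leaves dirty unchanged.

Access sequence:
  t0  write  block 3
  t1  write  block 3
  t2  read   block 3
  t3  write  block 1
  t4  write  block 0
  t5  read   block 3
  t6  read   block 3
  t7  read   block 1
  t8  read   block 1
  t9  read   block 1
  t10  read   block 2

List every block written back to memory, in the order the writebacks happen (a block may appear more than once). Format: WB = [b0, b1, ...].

  0 | W B3 → L1 miss [D]
  1 | W B3 → L1 hit [D]
  2 | R B3 → L1 hit [D]
  3 | W B1 → L1 miss wb→B3 [D]
  4 | W B0 → L0 miss [D]
  5 | R B3 → L1 miss wb→B1 [-]
  6 | R B3 → L1 hit [-]
  7 | R B1 → L1 miss [-]
  8 | R B1 → L1 hit [-]
  9 | R B1 → L1 hit [-]
  10 | R B2 → L0 miss wb→B0 [-]

WB = [3, 1, 0]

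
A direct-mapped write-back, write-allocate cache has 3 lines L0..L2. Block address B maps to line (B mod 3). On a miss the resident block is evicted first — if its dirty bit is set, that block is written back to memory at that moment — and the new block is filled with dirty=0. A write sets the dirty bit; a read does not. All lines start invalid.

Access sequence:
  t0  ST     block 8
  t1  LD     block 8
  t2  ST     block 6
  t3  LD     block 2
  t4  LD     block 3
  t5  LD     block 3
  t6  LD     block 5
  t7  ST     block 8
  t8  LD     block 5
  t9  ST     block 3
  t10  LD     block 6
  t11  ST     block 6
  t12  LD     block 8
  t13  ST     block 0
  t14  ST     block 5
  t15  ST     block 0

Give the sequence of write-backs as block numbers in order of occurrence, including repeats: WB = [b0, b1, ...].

WB = [8, 6, 8, 3, 6]

0: W B8 → L2 miss [D]
1: R B8 → L2 hit [D]
2: W B6 → L0 miss [D]
3: R B2 → L2 miss wb→B8 [-]
4: R B3 → L0 miss wb→B6 [-]
5: R B3 → L0 hit [-]
6: R B5 → L2 miss [-]
7: W B8 → L2 miss [D]
8: R B5 → L2 miss wb→B8 [-]
9: W B3 → L0 hit [D]
10: R B6 → L0 miss wb→B3 [-]
11: W B6 → L0 hit [D]
12: R B8 → L2 miss [-]
13: W B0 → L0 miss wb→B6 [D]
14: W B5 → L2 miss [D]
15: W B0 → L0 hit [D]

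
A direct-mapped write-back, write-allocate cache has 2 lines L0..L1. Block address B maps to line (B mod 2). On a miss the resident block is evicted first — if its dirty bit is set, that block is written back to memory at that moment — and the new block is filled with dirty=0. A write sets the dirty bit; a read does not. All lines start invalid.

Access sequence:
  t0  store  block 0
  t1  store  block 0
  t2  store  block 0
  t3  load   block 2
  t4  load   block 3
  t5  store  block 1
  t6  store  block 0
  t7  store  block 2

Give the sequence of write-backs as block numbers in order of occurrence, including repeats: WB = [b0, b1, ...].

WB = [0, 0]

0: W B0 -> L0 miss  d=D]
1: W B0 -> L0 hit  d=D]
2: W B0 -> L0 hit  d=D]
3: R B2 -> L0 miss wb->B0  d=-]
4: R B3 -> L1 miss  d=-]
5: W B1 -> L1 miss  d=D]
6: W B0 -> L0 miss  d=D]
7: W B2 -> L0 miss wb->B0  d=D]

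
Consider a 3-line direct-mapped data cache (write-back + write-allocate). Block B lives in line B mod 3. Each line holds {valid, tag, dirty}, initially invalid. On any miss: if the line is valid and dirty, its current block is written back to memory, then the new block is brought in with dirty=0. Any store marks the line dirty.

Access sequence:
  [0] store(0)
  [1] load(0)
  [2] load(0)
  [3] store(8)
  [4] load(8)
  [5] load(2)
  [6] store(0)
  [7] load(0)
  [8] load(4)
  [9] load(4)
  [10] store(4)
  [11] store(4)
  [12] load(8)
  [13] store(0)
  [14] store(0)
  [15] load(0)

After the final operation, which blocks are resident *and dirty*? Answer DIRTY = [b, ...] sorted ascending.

  0 | W B0 → L0 miss [D]
  1 | R B0 → L0 hit [D]
  2 | R B0 → L0 hit [D]
  3 | W B8 → L2 miss [D]
  4 | R B8 → L2 hit [D]
  5 | R B2 → L2 miss wb→B8 [-]
  6 | W B0 → L0 hit [D]
  7 | R B0 → L0 hit [D]
  8 | R B4 → L1 miss [-]
  9 | R B4 → L1 hit [-]
  10 | W B4 → L1 hit [D]
  11 | W B4 → L1 hit [D]
  12 | R B8 → L2 miss [-]
  13 | W B0 → L0 hit [D]
  14 | W B0 → L0 hit [D]
  15 | R B0 → L0 hit [D]

DIRTY = [0, 4]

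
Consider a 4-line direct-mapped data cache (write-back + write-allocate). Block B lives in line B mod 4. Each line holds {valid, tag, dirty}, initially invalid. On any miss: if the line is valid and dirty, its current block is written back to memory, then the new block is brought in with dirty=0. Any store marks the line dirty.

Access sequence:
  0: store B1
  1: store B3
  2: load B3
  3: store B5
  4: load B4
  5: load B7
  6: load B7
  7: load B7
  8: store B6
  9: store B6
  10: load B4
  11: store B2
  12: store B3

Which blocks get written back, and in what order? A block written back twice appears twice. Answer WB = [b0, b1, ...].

WB = [1, 3, 6]

  0 | W B1 → L1 miss [D]
  1 | W B3 → L3 miss [D]
  2 | R B3 → L3 hit [D]
  3 | W B5 → L1 miss wb→B1 [D]
  4 | R B4 → L0 miss [-]
  5 | R B7 → L3 miss wb→B3 [-]
  6 | R B7 → L3 hit [-]
  7 | R B7 → L3 hit [-]
  8 | W B6 → L2 miss [D]
  9 | W B6 → L2 hit [D]
  10 | R B4 → L0 hit [-]
  11 | W B2 → L2 miss wb→B6 [D]
  12 | W B3 → L3 miss [D]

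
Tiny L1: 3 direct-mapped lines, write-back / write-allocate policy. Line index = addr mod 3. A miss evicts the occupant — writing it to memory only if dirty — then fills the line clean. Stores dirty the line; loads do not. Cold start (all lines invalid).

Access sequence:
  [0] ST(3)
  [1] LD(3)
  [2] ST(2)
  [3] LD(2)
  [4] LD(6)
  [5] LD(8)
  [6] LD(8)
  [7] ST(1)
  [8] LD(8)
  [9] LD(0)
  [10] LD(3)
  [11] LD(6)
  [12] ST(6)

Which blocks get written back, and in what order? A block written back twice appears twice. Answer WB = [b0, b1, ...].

WB = [3, 2]

  0 | W B3 → L0 miss [D]
  1 | R B3 → L0 hit [D]
  2 | W B2 → L2 miss [D]
  3 | R B2 → L2 hit [D]
  4 | R B6 → L0 miss wb→B3 [-]
  5 | R B8 → L2 miss wb→B2 [-]
  6 | R B8 → L2 hit [-]
  7 | W B1 → L1 miss [D]
  8 | R B8 → L2 hit [-]
  9 | R B0 → L0 miss [-]
  10 | R B3 → L0 miss [-]
  11 | R B6 → L0 miss [-]
  12 | W B6 → L0 hit [D]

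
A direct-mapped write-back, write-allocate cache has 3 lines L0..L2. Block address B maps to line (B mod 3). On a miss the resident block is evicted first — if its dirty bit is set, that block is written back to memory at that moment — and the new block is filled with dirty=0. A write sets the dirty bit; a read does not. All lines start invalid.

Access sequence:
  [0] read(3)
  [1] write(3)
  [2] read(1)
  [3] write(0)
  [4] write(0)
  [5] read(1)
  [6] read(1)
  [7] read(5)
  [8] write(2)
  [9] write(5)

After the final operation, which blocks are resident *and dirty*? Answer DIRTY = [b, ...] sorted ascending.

DIRTY = [0, 5]

0: R B3 → L0 miss [-]
1: W B3 → L0 hit [D]
2: R B1 → L1 miss [-]
3: W B0 → L0 miss wb→B3 [D]
4: W B0 → L0 hit [D]
5: R B1 → L1 hit [-]
6: R B1 → L1 hit [-]
7: R B5 → L2 miss [-]
8: W B2 → L2 miss [D]
9: W B5 → L2 miss wb→B2 [D]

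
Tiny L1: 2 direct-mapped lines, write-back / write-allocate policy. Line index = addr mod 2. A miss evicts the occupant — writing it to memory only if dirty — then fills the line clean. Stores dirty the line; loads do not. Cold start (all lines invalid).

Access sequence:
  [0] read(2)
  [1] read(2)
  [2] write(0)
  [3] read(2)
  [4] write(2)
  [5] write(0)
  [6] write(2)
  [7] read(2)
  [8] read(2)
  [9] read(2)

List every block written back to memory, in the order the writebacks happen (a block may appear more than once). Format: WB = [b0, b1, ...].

WB = [0, 2, 0]

0: R B2 -> L0 miss  d=-]
1: R B2 -> L0 hit  d=-]
2: W B0 -> L0 miss  d=D]
3: R B2 -> L0 miss wb->B0  d=-]
4: W B2 -> L0 hit  d=D]
5: W B0 -> L0 miss wb->B2  d=D]
6: W B2 -> L0 miss wb->B0  d=D]
7: R B2 -> L0 hit  d=D]
8: R B2 -> L0 hit  d=D]
9: R B2 -> L0 hit  d=D]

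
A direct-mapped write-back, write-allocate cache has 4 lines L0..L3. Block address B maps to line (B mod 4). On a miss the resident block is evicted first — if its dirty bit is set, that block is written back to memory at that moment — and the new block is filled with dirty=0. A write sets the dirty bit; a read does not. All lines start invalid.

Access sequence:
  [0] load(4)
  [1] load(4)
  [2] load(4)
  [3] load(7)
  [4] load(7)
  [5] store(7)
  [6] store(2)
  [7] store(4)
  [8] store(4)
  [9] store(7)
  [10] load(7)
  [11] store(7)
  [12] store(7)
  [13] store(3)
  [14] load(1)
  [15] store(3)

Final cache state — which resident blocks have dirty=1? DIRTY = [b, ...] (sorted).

DIRTY = [2, 3, 4]

0: R B4 -> L0 miss  d=-]
1: R B4 -> L0 hit  d=-]
2: R B4 -> L0 hit  d=-]
3: R B7 -> L3 miss  d=-]
4: R B7 -> L3 hit  d=-]
5: W B7 -> L3 hit  d=D]
6: W B2 -> L2 miss  d=D]
7: W B4 -> L0 hit  d=D]
8: W B4 -> L0 hit  d=D]
9: W B7 -> L3 hit  d=D]
10: R B7 -> L3 hit  d=D]
11: W B7 -> L3 hit  d=D]
12: W B7 -> L3 hit  d=D]
13: W B3 -> L3 miss wb->B7  d=D]
14: R B1 -> L1 miss  d=-]
15: W B3 -> L3 hit  d=D]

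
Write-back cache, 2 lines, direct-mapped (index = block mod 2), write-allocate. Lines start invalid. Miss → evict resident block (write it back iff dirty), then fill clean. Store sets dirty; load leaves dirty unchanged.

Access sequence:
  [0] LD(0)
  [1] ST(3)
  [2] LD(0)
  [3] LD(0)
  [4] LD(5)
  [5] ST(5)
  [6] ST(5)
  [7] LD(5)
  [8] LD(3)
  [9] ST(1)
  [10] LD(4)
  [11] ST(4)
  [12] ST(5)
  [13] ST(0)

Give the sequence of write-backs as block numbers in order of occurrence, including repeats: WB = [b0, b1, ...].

0: R B0 -> L0 miss  d=-]
1: W B3 -> L1 miss  d=D]
2: R B0 -> L0 hit  d=-]
3: R B0 -> L0 hit  d=-]
4: R B5 -> L1 miss wb->B3  d=-]
5: W B5 -> L1 hit  d=D]
6: W B5 -> L1 hit  d=D]
7: R B5 -> L1 hit  d=D]
8: R B3 -> L1 miss wb->B5  d=-]
9: W B1 -> L1 miss  d=D]
10: R B4 -> L0 miss  d=-]
11: W B4 -> L0 hit  d=D]
12: W B5 -> L1 miss wb->B1  d=D]
13: W B0 -> L0 miss wb->B4  d=D]

WB = [3, 5, 1, 4]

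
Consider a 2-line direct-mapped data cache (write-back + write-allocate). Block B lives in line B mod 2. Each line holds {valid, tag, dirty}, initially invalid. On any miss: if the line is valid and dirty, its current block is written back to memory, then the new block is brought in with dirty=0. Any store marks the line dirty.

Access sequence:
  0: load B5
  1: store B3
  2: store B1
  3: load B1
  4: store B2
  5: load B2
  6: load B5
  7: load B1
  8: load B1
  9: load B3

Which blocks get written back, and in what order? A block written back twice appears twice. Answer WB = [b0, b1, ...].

WB = [3, 1]

0: R B5 -> L1 miss  d=-]
1: W B3 -> L1 miss  d=D]
2: W B1 -> L1 miss wb->B3  d=D]
3: R B1 -> L1 hit  d=D]
4: W B2 -> L0 miss  d=D]
5: R B2 -> L0 hit  d=D]
6: R B5 -> L1 miss wb->B1  d=-]
7: R B1 -> L1 miss  d=-]
8: R B1 -> L1 hit  d=-]
9: R B3 -> L1 miss  d=-]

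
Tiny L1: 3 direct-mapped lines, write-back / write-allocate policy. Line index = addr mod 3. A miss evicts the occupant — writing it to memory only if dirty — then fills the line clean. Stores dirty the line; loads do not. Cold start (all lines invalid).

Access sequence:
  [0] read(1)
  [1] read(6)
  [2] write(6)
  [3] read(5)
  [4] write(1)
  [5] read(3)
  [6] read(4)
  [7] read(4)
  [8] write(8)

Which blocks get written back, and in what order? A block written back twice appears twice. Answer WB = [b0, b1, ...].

WB = [6, 1]

0: R B1 -> L1 miss  d=-]
1: R B6 -> L0 miss  d=-]
2: W B6 -> L0 hit  d=D]
3: R B5 -> L2 miss  d=-]
4: W B1 -> L1 hit  d=D]
5: R B3 -> L0 miss wb->B6  d=-]
6: R B4 -> L1 miss wb->B1  d=-]
7: R B4 -> L1 hit  d=-]
8: W B8 -> L2 miss  d=D]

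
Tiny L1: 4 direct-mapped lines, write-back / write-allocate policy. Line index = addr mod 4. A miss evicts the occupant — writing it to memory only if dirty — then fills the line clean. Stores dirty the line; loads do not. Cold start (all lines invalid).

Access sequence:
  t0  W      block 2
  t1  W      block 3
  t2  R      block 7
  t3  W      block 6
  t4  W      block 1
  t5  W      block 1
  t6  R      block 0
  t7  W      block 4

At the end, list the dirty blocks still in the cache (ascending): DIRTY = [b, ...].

0: W B2 -> L2 miss  d=D]
1: W B3 -> L3 miss  d=D]
2: R B7 -> L3 miss wb->B3  d=-]
3: W B6 -> L2 miss wb->B2  d=D]
4: W B1 -> L1 miss  d=D]
5: W B1 -> L1 hit  d=D]
6: R B0 -> L0 miss  d=-]
7: W B4 -> L0 miss  d=D]

DIRTY = [1, 4, 6]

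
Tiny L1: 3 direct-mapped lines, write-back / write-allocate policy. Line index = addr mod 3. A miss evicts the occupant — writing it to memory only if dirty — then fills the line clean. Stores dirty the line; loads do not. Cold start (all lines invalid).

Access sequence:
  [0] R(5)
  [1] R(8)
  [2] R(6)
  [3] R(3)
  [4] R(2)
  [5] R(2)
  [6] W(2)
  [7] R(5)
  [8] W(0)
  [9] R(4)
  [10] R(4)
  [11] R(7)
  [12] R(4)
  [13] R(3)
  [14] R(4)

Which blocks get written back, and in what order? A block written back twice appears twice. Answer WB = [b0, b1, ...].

WB = [2, 0]

0: R B5 → L2 miss [-]
1: R B8 → L2 miss [-]
2: R B6 → L0 miss [-]
3: R B3 → L0 miss [-]
4: R B2 → L2 miss [-]
5: R B2 → L2 hit [-]
6: W B2 → L2 hit [D]
7: R B5 → L2 miss wb→B2 [-]
8: W B0 → L0 miss [D]
9: R B4 → L1 miss [-]
10: R B4 → L1 hit [-]
11: R B7 → L1 miss [-]
12: R B4 → L1 miss [-]
13: R B3 → L0 miss wb→B0 [-]
14: R B4 → L1 hit [-]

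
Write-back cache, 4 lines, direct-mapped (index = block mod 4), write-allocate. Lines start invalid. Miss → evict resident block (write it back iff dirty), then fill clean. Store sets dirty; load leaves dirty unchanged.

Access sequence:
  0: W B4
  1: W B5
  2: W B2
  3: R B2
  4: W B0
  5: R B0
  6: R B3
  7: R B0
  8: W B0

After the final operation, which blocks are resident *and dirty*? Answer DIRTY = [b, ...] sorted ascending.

DIRTY = [0, 2, 5]

0: W B4 -> L0 miss  d=D]
1: W B5 -> L1 miss  d=D]
2: W B2 -> L2 miss  d=D]
3: R B2 -> L2 hit  d=D]
4: W B0 -> L0 miss wb->B4  d=D]
5: R B0 -> L0 hit  d=D]
6: R B3 -> L3 miss  d=-]
7: R B0 -> L0 hit  d=D]
8: W B0 -> L0 hit  d=D]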